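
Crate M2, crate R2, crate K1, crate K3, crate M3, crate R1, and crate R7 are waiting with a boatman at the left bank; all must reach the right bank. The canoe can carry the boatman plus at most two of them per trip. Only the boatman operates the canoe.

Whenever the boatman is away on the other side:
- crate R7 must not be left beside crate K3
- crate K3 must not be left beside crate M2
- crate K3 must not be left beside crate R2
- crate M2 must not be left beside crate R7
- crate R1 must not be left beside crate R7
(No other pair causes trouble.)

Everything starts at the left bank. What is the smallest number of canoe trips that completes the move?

11

Counting alone: the boatman can take at most 2 across per trip to the right bank, so moving all 7 needs at least 4 loaded trips out, with a return between consecutive ones — at least 7 crossings.
The safety rule pushes this higher. Following every safe sequence of crossings, the most of the 7 that can be at the right bank as the canoe arrives there on crossings 7, 9 is 5, 6 respectively — never all 7.
So no plan with fewer than 11 crossings exists, and this one achieves 11:
1. Boatman goes to the right bank with crate K3 and crate R7.
2. Boatman goes back to the left bank with crate K3.
3. Boatman goes to the right bank with crate M2 and crate R2.
4. Boatman goes back to the left bank with crate M2.
5. Boatman goes to the right bank with crate K1 and crate M2.
6. Boatman goes back to the left bank with crate M2.
7. Boatman goes to the right bank with crate M2 and crate M3.
8. Boatman goes back to the left bank with crate M2.
9. Boatman goes to the right bank with crate M2 and crate R1.
10. Boatman goes back to the left bank with crate R7.
11. Boatman goes to the right bank with crate K3 and crate R7.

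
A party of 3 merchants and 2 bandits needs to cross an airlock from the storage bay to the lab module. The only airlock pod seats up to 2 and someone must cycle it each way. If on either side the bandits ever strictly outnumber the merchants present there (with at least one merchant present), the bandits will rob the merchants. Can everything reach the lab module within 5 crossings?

No

Counting alone: each trip to the lab module takes at most 2 across and each return brings at least 1 back, so after t trips out (and t−1 returns) at most 2t − (t−1) of the 5 are across; that first reaches 5 at t = 4, so at least 7 crossings are needed.
Since 5 < 7, 5 crossings cannot be enough. (The shortest complete plan in fact takes 7:)
1. 2 bandits → the lab module.  (the storage bay: 3M 0B; the lab module: 0M 2B)
2. 1 bandit ← the storage bay.  (the storage bay: 3M 1B; the lab module: 0M 1B)
3. 2 merchants → the lab module.  (the storage bay: 1M 1B; the lab module: 2M 1B)
4. 1 merchant ← the storage bay.  (the storage bay: 2M 1B; the lab module: 1M 1B)
5. 1 merchant and 1 bandit → the lab module.  (the storage bay: 1M 0B; the lab module: 2M 2B)
6. 1 bandit ← the storage bay.  (the storage bay: 1M 1B; the lab module: 2M 1B)
7. 1 merchant and 1 bandit → the lab module.  (the storage bay: 0M 0B; the lab module: 3M 2B)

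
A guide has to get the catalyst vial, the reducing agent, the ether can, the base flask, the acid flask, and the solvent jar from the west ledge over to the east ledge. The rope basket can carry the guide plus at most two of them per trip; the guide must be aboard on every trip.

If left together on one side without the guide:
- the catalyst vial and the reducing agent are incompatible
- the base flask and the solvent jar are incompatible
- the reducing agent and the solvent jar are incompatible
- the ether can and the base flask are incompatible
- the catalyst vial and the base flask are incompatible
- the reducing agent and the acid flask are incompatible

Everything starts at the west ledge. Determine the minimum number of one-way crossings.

7

Counting alone: the guide can take at most 2 across per trip to the east ledge, so moving all 6 needs at least 3 loaded trips out, with a return between consecutive ones — at least 5 crossings.
The safety rule pushes this higher. Following every safe sequence of crossings, the most of the 6 that can be at the east ledge as the rope basket arrives there on crossing 5 is 4 — never all 6.
So no plan with fewer than 7 crossings exists, and this one achieves 7:
1. Guide goes to the east ledge with the base flask and the reducing agent.
2. Guide goes back to the west ledge alone.
3. Guide goes to the east ledge with the catalyst vial and the ether can.
4. Guide goes back to the west ledge with the base flask and the reducing agent.
5. Guide goes to the east ledge with the acid flask and the solvent jar.
6. Guide goes back to the west ledge alone.
7. Guide goes to the east ledge with the base flask and the reducing agent.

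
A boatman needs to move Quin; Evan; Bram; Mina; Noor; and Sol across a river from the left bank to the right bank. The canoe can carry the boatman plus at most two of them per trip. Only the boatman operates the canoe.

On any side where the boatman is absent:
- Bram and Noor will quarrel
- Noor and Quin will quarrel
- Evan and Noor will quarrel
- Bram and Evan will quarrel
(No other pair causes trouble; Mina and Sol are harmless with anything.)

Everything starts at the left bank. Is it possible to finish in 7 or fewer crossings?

No

Counting alone: the boatman can take at most 2 across per trip to the right bank, so moving all 6 needs at least 3 loaded trips out, with a return between consecutive ones — at least 5 crossings.
The safety rule pushes this higher. Following every safe sequence of crossings, the most of the 6 that can be at the right bank as the canoe arrives there on crossings 5, 7 is 4, 5 respectively — never all 6.
So the move cannot be finished within 7 crossings. (The shortest complete plan takes 9:)
1. Boatman goes to the right bank with Evan and Noor.  [the left bank: Bram, Mina, Quin, Sol | the right bank: Evan, Noor]
2. Boatman goes back to the left bank with Evan.  [the left bank: Bram, Evan, Mina, Quin, Sol | the right bank: Noor]
3. Boatman goes to the right bank with Evan and Quin.  [the left bank: Bram, Mina, Sol | the right bank: Evan, Noor, Quin]
4. Boatman goes back to the left bank with Noor.  [the left bank: Bram, Mina, Noor, Sol | the right bank: Evan, Quin]
5. Boatman goes to the right bank with Bram and Mina.  [the left bank: Noor, Sol | the right bank: Bram, Evan, Mina, Quin]
6. Boatman goes back to the left bank with Evan.  [the left bank: Evan, Noor, Sol | the right bank: Bram, Mina, Quin]
7. Boatman goes to the right bank with Evan and Sol.  [the left bank: Noor | the right bank: Bram, Evan, Mina, Quin, Sol]
8. Boatman goes back to the left bank with Evan.  [the left bank: Evan, Noor | the right bank: Bram, Mina, Quin, Sol]
9. Boatman goes to the right bank with Evan and Noor.  [the left bank: — | the right bank: Bram, Evan, Mina, Noor, Quin, Sol]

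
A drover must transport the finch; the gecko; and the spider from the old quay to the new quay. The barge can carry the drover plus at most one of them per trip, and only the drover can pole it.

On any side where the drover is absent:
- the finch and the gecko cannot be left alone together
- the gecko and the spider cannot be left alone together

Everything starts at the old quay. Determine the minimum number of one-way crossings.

7

Counting alone: the drover can take at most 1 across per trip to the new quay, so moving all 3 needs at least 3 loaded trips out, with a return between consecutive ones — at least 5 crossings.
The safety rule pushes this higher. Following every safe sequence of crossings, the most of the 3 that can be at the new quay as the barge arrives there on crossing 5 is 2 — never all 3.
So no plan with fewer than 7 crossings exists, and this one achieves 7:
1. Drover goes to the new quay with the gecko.
2. Drover goes back to the old quay alone.
3. Drover goes to the new quay with the finch.
4. Drover goes back to the old quay with the gecko.
5. Drover goes to the new quay with the spider.
6. Drover goes back to the old quay alone.
7. Drover goes to the new quay with the gecko.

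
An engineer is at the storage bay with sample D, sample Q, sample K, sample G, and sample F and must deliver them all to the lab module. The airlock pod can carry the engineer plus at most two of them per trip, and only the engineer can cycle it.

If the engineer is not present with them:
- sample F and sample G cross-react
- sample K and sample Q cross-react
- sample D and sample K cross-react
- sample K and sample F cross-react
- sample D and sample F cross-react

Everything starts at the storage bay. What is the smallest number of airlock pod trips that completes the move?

Counting alone: the engineer can take at most 2 across per trip to the lab module, so moving all 5 needs at least 3 loaded trips out, with a return between consecutive ones — at least 5 crossings.
The safety rule pushes this higher. Following every safe sequence of crossings, the most of the 5 that can be at the lab module as the airlock pod arrives there on crossing 5 is 4 — never all 5.
So no plan with fewer than 7 crossings exists, and this one achieves 7:
1. Engineer goes to the lab module with sample F and sample K.
2. Engineer goes back to the storage bay with sample K.
3. Engineer goes to the lab module with sample D and sample Q.
4. Engineer goes back to the storage bay with sample D.
5. Engineer goes to the lab module with sample D and sample G.
6. Engineer goes back to the storage bay with sample F.
7. Engineer goes to the lab module with sample F and sample K.

7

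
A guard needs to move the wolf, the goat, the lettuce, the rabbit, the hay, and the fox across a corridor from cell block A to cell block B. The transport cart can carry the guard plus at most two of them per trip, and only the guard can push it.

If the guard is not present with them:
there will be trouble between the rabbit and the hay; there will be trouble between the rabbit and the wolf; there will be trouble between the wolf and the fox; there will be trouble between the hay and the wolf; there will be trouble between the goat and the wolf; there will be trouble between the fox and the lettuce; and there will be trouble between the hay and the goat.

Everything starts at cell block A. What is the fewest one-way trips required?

Whatever the first load, the items left behind include a forbidden pair without the guard. No opening move is safe, so no plan exists.

impossible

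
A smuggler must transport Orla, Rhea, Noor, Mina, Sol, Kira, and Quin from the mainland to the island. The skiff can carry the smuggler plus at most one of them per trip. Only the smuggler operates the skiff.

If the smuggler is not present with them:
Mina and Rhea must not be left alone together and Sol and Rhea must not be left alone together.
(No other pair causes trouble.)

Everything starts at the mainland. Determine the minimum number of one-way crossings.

15

Counting alone: the smuggler can take at most 1 across per trip to the island, so moving all 7 needs at least 7 loaded trips out, with a return between consecutive ones — at least 13 crossings.
The safety rule pushes this higher. Following every safe sequence of crossings, the most of the 7 that can be at the island as the skiff arrives there on crossing 13 is 6 — never all 7.
So no plan with fewer than 15 crossings exists, and this one achieves 15:
1. Smuggler goes to the island with Rhea.
2. Smuggler goes back to the mainland alone.
3. Smuggler goes to the island with Orla.
4. Smuggler goes back to the mainland alone.
5. Smuggler goes to the island with Noor.
6. Smuggler goes back to the mainland alone.
7. Smuggler goes to the island with Mina.
8. Smuggler goes back to the mainland with Rhea.
9. Smuggler goes to the island with Sol.
10. Smuggler goes back to the mainland alone.
11. Smuggler goes to the island with Kira.
12. Smuggler goes back to the mainland alone.
13. Smuggler goes to the island with Quin.
14. Smuggler goes back to the mainland alone.
15. Smuggler goes to the island with Rhea.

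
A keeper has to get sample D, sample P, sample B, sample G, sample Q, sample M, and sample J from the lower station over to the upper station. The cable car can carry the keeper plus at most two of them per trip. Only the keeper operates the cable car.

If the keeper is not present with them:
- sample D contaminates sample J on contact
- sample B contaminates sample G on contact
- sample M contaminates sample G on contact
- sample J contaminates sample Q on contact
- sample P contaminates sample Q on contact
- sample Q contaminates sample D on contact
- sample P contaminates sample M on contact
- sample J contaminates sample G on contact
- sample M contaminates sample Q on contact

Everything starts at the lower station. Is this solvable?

Whatever the first load, the items left behind include a forbidden pair without the keeper. No opening move is safe, so no plan exists.

No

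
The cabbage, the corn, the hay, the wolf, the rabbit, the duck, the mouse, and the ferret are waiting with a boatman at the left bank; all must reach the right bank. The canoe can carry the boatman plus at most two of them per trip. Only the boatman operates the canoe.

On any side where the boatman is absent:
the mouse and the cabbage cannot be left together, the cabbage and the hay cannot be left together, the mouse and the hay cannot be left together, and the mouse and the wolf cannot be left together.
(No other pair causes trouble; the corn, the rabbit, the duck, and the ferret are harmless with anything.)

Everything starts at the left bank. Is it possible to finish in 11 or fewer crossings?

Counting alone: the boatman can take at most 2 across per trip to the right bank, so moving all 8 needs at least 4 loaded trips out, with a return between consecutive ones — at least 7 crossings.
The safety rule pushes this higher. Following every safe sequence of crossings, the most of the 8 that can be at the right bank as the canoe arrives there on crossings 7, 9, 11 is 5, 6, 7 respectively — never all 8.
So the move cannot be finished within 11 crossings. (The shortest complete plan takes 13:)
1. Boatman goes to the right bank with the cabbage and the mouse.
2. Boatman goes back to the left bank with the cabbage.
3. Boatman goes to the right bank with the cabbage and the corn.
4. Boatman goes back to the left bank with the cabbage.
5. Boatman goes to the right bank with the cabbage and the wolf.
6. Boatman goes back to the left bank with the mouse.
7. Boatman goes to the right bank with the hay and the rabbit.
8. Boatman goes back to the left bank with the cabbage.
9. Boatman goes to the right bank with the cabbage and the duck.
10. Boatman goes back to the left bank with the cabbage.
11. Boatman goes to the right bank with the cabbage and the ferret.
12. Boatman goes back to the left bank with the cabbage.
13. Boatman goes to the right bank with the cabbage and the mouse.

No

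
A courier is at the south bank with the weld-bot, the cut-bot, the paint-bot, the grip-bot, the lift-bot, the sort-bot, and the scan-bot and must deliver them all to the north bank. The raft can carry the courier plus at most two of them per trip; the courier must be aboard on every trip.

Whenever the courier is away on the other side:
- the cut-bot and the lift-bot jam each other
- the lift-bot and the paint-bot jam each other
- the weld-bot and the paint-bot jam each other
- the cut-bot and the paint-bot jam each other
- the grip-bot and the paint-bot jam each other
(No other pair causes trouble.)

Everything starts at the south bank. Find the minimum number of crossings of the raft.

Counting alone: the courier can take at most 2 across per trip to the north bank, so moving all 7 needs at least 4 loaded trips out, with a return between consecutive ones — at least 7 crossings.
The safety rule pushes this higher. Following every safe sequence of crossings, the most of the 7 that can be at the north bank as the raft arrives there on crossings 7, 9 is 5, 6 respectively — never all 7.
So no plan with fewer than 11 crossings exists, and this one achieves 11:
1. Courier goes to the north bank with the cut-bot and the paint-bot.  [the south bank: the grip-bot, the lift-bot, the scan-bot, the sort-bot, the weld-bot | the north bank: the cut-bot, the paint-bot]
2. Courier goes back to the south bank with the cut-bot.  [the south bank: the cut-bot, the grip-bot, the lift-bot, the scan-bot, the sort-bot, the weld-bot | the north bank: the paint-bot]
3. Courier goes to the north bank with the cut-bot and the weld-bot.  [the south bank: the grip-bot, the lift-bot, the scan-bot, the sort-bot | the north bank: the cut-bot, the paint-bot, the weld-bot]
4. Courier goes back to the south bank with the paint-bot.  [the south bank: the grip-bot, the lift-bot, the paint-bot, the scan-bot, the sort-bot | the north bank: the cut-bot, the weld-bot]
5. Courier goes to the north bank with the grip-bot and the paint-bot.  [the south bank: the lift-bot, the scan-bot, the sort-bot | the north bank: the cut-bot, the grip-bot, the paint-bot, the weld-bot]
6. Courier goes back to the south bank with the paint-bot.  [the south bank: the lift-bot, the paint-bot, the scan-bot, the sort-bot | the north bank: the cut-bot, the grip-bot, the weld-bot]
7. Courier goes to the north bank with the paint-bot and the sort-bot.  [the south bank: the lift-bot, the scan-bot | the north bank: the cut-bot, the grip-bot, the paint-bot, the sort-bot, the weld-bot]
8. Courier goes back to the south bank with the paint-bot.  [the south bank: the lift-bot, the paint-bot, the scan-bot | the north bank: the cut-bot, the grip-bot, the sort-bot, the weld-bot]
9. Courier goes to the north bank with the paint-bot and the scan-bot.  [the south bank: the lift-bot | the north bank: the cut-bot, the grip-bot, the paint-bot, the scan-bot, the sort-bot, the weld-bot]
10. Courier goes back to the south bank with the paint-bot.  [the south bank: the lift-bot, the paint-bot | the north bank: the cut-bot, the grip-bot, the scan-bot, the sort-bot, the weld-bot]
11. Courier goes to the north bank with the lift-bot and the paint-bot.  [the south bank: — | the north bank: the cut-bot, the grip-bot, the lift-bot, the paint-bot, the scan-bot, the sort-bot, the weld-bot]

11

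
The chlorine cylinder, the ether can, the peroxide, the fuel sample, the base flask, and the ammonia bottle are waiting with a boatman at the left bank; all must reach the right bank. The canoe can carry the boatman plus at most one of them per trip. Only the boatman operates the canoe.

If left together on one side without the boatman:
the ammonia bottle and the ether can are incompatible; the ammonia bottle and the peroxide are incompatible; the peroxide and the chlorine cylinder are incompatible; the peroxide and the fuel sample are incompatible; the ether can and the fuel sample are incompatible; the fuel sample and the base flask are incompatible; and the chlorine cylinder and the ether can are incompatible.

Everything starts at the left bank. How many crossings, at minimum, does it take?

impossible

Whatever the first load, the items left behind include a forbidden pair without the boatman. No opening move is safe, so no plan exists.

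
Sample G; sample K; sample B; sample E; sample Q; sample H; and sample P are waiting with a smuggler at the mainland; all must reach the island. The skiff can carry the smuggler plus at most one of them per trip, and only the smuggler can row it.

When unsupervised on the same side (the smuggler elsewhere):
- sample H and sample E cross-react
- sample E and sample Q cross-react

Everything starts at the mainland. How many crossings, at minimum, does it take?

Counting alone: the smuggler can take at most 1 across per trip to the island, so moving all 7 needs at least 7 loaded trips out, with a return between consecutive ones — at least 13 crossings.
The safety rule pushes this higher. Following every safe sequence of crossings, the most of the 7 that can be at the island as the skiff arrives there on crossing 13 is 6 — never all 7.
So no plan with fewer than 15 crossings exists, and this one achieves 15:
1. Smuggler goes to the island with sample E.  [the mainland: sample B, sample G, sample H, sample K, sample P, sample Q | the island: sample E]
2. Smuggler goes back to the mainland alone.  [the mainland: sample B, sample G, sample H, sample K, sample P, sample Q | the island: sample E]
3. Smuggler goes to the island with sample G.  [the mainland: sample B, sample H, sample K, sample P, sample Q | the island: sample E, sample G]
4. Smuggler goes back to the mainland alone.  [the mainland: sample B, sample H, sample K, sample P, sample Q | the island: sample E, sample G]
5. Smuggler goes to the island with sample K.  [the mainland: sample B, sample H, sample P, sample Q | the island: sample E, sample G, sample K]
6. Smuggler goes back to the mainland alone.  [the mainland: sample B, sample H, sample P, sample Q | the island: sample E, sample G, sample K]
7. Smuggler goes to the island with sample B.  [the mainland: sample H, sample P, sample Q | the island: sample B, sample E, sample G, sample K]
8. Smuggler goes back to the mainland alone.  [the mainland: sample H, sample P, sample Q | the island: sample B, sample E, sample G, sample K]
9. Smuggler goes to the island with sample Q.  [the mainland: sample H, sample P | the island: sample B, sample E, sample G, sample K, sample Q]
10. Smuggler goes back to the mainland with sample E.  [the mainland: sample E, sample H, sample P | the island: sample B, sample G, sample K, sample Q]
11. Smuggler goes to the island with sample H.  [the mainland: sample E, sample P | the island: sample B, sample G, sample H, sample K, sample Q]
12. Smuggler goes back to the mainland alone.  [the mainland: sample E, sample P | the island: sample B, sample G, sample H, sample K, sample Q]
13. Smuggler goes to the island with sample P.  [the mainland: sample E | the island: sample B, sample G, sample H, sample K, sample P, sample Q]
14. Smuggler goes back to the mainland alone.  [the mainland: sample E | the island: sample B, sample G, sample H, sample K, sample P, sample Q]
15. Smuggler goes to the island with sample E.  [the mainland: — | the island: sample B, sample E, sample G, sample H, sample K, sample P, sample Q]

15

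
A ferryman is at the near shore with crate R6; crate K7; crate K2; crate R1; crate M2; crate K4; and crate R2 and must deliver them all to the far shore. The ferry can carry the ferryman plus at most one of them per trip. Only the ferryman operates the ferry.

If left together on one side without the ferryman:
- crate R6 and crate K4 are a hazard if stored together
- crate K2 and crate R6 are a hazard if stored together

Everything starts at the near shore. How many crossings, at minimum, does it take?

Counting alone: the ferryman can take at most 1 across per trip to the far shore, so moving all 7 needs at least 7 loaded trips out, with a return between consecutive ones — at least 13 crossings.
The safety rule pushes this higher. Following every safe sequence of crossings, the most of the 7 that can be at the far shore as the ferry arrives there on crossing 13 is 6 — never all 7.
So no plan with fewer than 15 crossings exists, and this one achieves 15:
1. Ferryman goes to the far shore with crate R6.
2. Ferryman goes back to the near shore alone.
3. Ferryman goes to the far shore with crate K7.
4. Ferryman goes back to the near shore alone.
5. Ferryman goes to the far shore with crate K2.
6. Ferryman goes back to the near shore with crate R6.
7. Ferryman goes to the far shore with crate K4.
8. Ferryman goes back to the near shore alone.
9. Ferryman goes to the far shore with crate R1.
10. Ferryman goes back to the near shore alone.
11. Ferryman goes to the far shore with crate M2.
12. Ferryman goes back to the near shore alone.
13. Ferryman goes to the far shore with crate R2.
14. Ferryman goes back to the near shore alone.
15. Ferryman goes to the far shore with crate R6.

15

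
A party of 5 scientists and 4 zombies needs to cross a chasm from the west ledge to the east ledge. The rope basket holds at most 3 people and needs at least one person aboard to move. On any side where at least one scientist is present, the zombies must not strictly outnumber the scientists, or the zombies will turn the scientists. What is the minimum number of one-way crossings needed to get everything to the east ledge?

Counting alone: each trip to the east ledge takes at most 3 across and each return brings at least 1 back, so after t trips out (and t−1 returns) at most 3t − (t−1) of the 9 are across; that first reaches 9 at t = 4, so at least 7 crossings are needed.
The plan below uses exactly 7 crossings, so it is optimal:
1. 3 zombies → the east ledge.  (the west ledge: 5S 1Z; the east ledge: 0S 3Z)
2. 1 zombie ← the west ledge.  (the west ledge: 5S 2Z; the east ledge: 0S 2Z)
3. 3 scientists → the east ledge.  (the west ledge: 2S 2Z; the east ledge: 3S 2Z)
4. 1 scientist ← the west ledge.  (the west ledge: 3S 2Z; the east ledge: 2S 2Z)
5. 2 scientists and 1 zombie → the east ledge.  (the west ledge: 1S 1Z; the east ledge: 4S 3Z)
6. 1 scientist ← the west ledge.  (the west ledge: 2S 1Z; the east ledge: 3S 3Z)
7. 2 scientists and 1 zombie → the east ledge.  (the west ledge: 0S 0Z; the east ledge: 5S 4Z)

7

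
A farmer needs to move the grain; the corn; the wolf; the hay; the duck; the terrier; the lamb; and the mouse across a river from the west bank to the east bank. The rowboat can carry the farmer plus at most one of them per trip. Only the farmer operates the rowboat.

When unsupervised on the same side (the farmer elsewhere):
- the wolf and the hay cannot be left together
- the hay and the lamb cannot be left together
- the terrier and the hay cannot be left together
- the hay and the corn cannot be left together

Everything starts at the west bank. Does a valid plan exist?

Following every safe sequence of crossings from the start, the most of the 8 that can be at the east bank as the rowboat arrives there on crossings 1, 3, 5, 7, 9 is 1, 2, 3, 4, 5 respectively; the best ever achieved is 5 of 8.
From crossing 11 on, no configuration arises that was not already reachable earlier: only 88 distinct safe configurations (who is on which side, and where the rowboat is) can ever be reached, none of them has everyone across, and every continuation just revisits them. So no valid plan exists.

No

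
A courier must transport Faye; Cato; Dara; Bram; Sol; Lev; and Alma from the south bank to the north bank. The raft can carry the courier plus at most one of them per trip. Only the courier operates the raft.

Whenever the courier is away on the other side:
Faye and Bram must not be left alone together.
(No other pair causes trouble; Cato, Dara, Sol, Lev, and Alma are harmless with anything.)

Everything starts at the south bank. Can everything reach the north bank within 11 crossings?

No

Counting alone: the courier can take at most 1 across per trip to the north bank, so moving all 7 needs at least 7 loaded trips out, with a return between consecutive ones — at least 13 crossings.
Since 11 < 13, 11 crossings cannot be enough. (The shortest complete plan in fact takes 13:)
1. Courier goes to the north bank with Faye.
2. Courier goes back to the south bank alone.
3. Courier goes to the north bank with Cato.
4. Courier goes back to the south bank alone.
5. Courier goes to the north bank with Dara.
6. Courier goes back to the south bank alone.
7. Courier goes to the north bank with Sol.
8. Courier goes back to the south bank alone.
9. Courier goes to the north bank with Lev.
10. Courier goes back to the south bank alone.
11. Courier goes to the north bank with Alma.
12. Courier goes back to the south bank alone.
13. Courier goes to the north bank with Bram.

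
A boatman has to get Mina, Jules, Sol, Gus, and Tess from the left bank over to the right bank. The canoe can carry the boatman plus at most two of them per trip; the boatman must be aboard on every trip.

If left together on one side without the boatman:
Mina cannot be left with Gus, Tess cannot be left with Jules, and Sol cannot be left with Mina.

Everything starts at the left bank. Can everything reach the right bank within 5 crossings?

Yes — this plan uses 5 crossings (≤ 5):
1. Boatman goes to the right bank with Jules and Mina.
2. Boatman goes back to the left bank alone.
3. Boatman goes to the right bank with Gus and Sol.
4. Boatman goes back to the left bank with Mina.
5. Boatman goes to the right bank with Mina and Tess.

Yes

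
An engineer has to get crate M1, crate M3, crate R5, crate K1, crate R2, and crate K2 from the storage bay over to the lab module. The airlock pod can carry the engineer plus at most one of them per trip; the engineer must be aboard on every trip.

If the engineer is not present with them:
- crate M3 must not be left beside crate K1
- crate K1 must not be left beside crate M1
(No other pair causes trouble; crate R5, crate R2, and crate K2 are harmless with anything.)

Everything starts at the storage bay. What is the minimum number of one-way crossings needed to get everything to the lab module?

13

Counting alone: the engineer can take at most 1 across per trip to the lab module, so moving all 6 needs at least 6 loaded trips out, with a return between consecutive ones — at least 11 crossings.
The safety rule pushes this higher. Following every safe sequence of crossings, the most of the 6 that can be at the lab module as the airlock pod arrives there on crossing 11 is 5 — never all 6.
So no plan with fewer than 13 crossings exists, and this one achieves 13:
1. Engineer goes to the lab module with crate K1.  [the storage bay: crate K2, crate M1, crate M3, crate R2, crate R5 | the lab module: crate K1]
2. Engineer goes back to the storage bay alone.  [the storage bay: crate K2, crate M1, crate M3, crate R2, crate R5 | the lab module: crate K1]
3. Engineer goes to the lab module with crate M1.  [the storage bay: crate K2, crate M3, crate R2, crate R5 | the lab module: crate K1, crate M1]
4. Engineer goes back to the storage bay with crate K1.  [the storage bay: crate K1, crate K2, crate M3, crate R2, crate R5 | the lab module: crate M1]
5. Engineer goes to the lab module with crate M3.  [the storage bay: crate K1, crate K2, crate R2, crate R5 | the lab module: crate M1, crate M3]
6. Engineer goes back to the storage bay alone.  [the storage bay: crate K1, crate K2, crate R2, crate R5 | the lab module: crate M1, crate M3]
7. Engineer goes to the lab module with crate R5.  [the storage bay: crate K1, crate K2, crate R2 | the lab module: crate M1, crate M3, crate R5]
8. Engineer goes back to the storage bay alone.  [the storage bay: crate K1, crate K2, crate R2 | the lab module: crate M1, crate M3, crate R5]
9. Engineer goes to the lab module with crate R2.  [the storage bay: crate K1, crate K2 | the lab module: crate M1, crate M3, crate R2, crate R5]
10. Engineer goes back to the storage bay alone.  [the storage bay: crate K1, crate K2 | the lab module: crate M1, crate M3, crate R2, crate R5]
11. Engineer goes to the lab module with crate K2.  [the storage bay: crate K1 | the lab module: crate K2, crate M1, crate M3, crate R2, crate R5]
12. Engineer goes back to the storage bay alone.  [the storage bay: crate K1 | the lab module: crate K2, crate M1, crate M3, crate R2, crate R5]
13. Engineer goes to the lab module with crate K1.  [the storage bay: — | the lab module: crate K1, crate K2, crate M1, crate M3, crate R2, crate R5]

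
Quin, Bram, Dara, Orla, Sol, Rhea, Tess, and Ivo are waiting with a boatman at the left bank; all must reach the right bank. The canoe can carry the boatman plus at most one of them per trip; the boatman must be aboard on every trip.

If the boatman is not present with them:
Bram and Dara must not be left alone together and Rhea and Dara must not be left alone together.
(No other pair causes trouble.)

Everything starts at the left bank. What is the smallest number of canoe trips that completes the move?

Counting alone: the boatman can take at most 1 across per trip to the right bank, so moving all 8 needs at least 8 loaded trips out, with a return between consecutive ones — at least 15 crossings.
The safety rule pushes this higher. Following every safe sequence of crossings, the most of the 8 that can be at the right bank as the canoe arrives there on crossing 15 is 7 — never all 8.
So no plan with fewer than 17 crossings exists, and this one achieves 17:
1. Boatman goes to the right bank with Dara.  [the left bank: Bram, Ivo, Orla, Quin, Rhea, Sol, Tess | the right bank: Dara]
2. Boatman goes back to the left bank alone.  [the left bank: Bram, Ivo, Orla, Quin, Rhea, Sol, Tess | the right bank: Dara]
3. Boatman goes to the right bank with Quin.  [the left bank: Bram, Ivo, Orla, Rhea, Sol, Tess | the right bank: Dara, Quin]
4. Boatman goes back to the left bank alone.  [the left bank: Bram, Ivo, Orla, Rhea, Sol, Tess | the right bank: Dara, Quin]
5. Boatman goes to the right bank with Bram.  [the left bank: Ivo, Orla, Rhea, Sol, Tess | the right bank: Bram, Dara, Quin]
6. Boatman goes back to the left bank with Dara.  [the left bank: Dara, Ivo, Orla, Rhea, Sol, Tess | the right bank: Bram, Quin]
7. Boatman goes to the right bank with Rhea.  [the left bank: Dara, Ivo, Orla, Sol, Tess | the right bank: Bram, Quin, Rhea]
8. Boatman goes back to the left bank alone.  [the left bank: Dara, Ivo, Orla, Sol, Tess | the right bank: Bram, Quin, Rhea]
9. Boatman goes to the right bank with Orla.  [the left bank: Dara, Ivo, Sol, Tess | the right bank: Bram, Orla, Quin, Rhea]
10. Boatman goes back to the left bank alone.  [the left bank: Dara, Ivo, Sol, Tess | the right bank: Bram, Orla, Quin, Rhea]
11. Boatman goes to the right bank with Sol.  [the left bank: Dara, Ivo, Tess | the right bank: Bram, Orla, Quin, Rhea, Sol]
12. Boatman goes back to the left bank alone.  [the left bank: Dara, Ivo, Tess | the right bank: Bram, Orla, Quin, Rhea, Sol]
13. Boatman goes to the right bank with Tess.  [the left bank: Dara, Ivo | the right bank: Bram, Orla, Quin, Rhea, Sol, Tess]
14. Boatman goes back to the left bank alone.  [the left bank: Dara, Ivo | the right bank: Bram, Orla, Quin, Rhea, Sol, Tess]
15. Boatman goes to the right bank with Ivo.  [the left bank: Dara | the right bank: Bram, Ivo, Orla, Quin, Rhea, Sol, Tess]
16. Boatman goes back to the left bank alone.  [the left bank: Dara | the right bank: Bram, Ivo, Orla, Quin, Rhea, Sol, Tess]
17. Boatman goes to the right bank with Dara.  [the left bank: — | the right bank: Bram, Dara, Ivo, Orla, Quin, Rhea, Sol, Tess]

17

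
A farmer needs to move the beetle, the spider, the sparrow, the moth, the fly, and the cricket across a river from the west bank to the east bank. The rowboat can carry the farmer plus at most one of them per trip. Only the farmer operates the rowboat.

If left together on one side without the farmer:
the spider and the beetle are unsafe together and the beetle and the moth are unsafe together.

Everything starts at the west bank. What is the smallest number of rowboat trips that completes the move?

13

Counting alone: the farmer can take at most 1 across per trip to the east bank, so moving all 6 needs at least 6 loaded trips out, with a return between consecutive ones — at least 11 crossings.
The safety rule pushes this higher. Following every safe sequence of crossings, the most of the 6 that can be at the east bank as the rowboat arrives there on crossing 11 is 5 — never all 6.
So no plan with fewer than 13 crossings exists, and this one achieves 13:
1. Farmer goes to the east bank with the beetle.  [the west bank: the cricket, the fly, the moth, the sparrow, the spider | the east bank: the beetle]
2. Farmer goes back to the west bank alone.  [the west bank: the cricket, the fly, the moth, the sparrow, the spider | the east bank: the beetle]
3. Farmer goes to the east bank with the spider.  [the west bank: the cricket, the fly, the moth, the sparrow | the east bank: the beetle, the spider]
4. Farmer goes back to the west bank with the beetle.  [the west bank: the beetle, the cricket, the fly, the moth, the sparrow | the east bank: the spider]
5. Farmer goes to the east bank with the moth.  [the west bank: the beetle, the cricket, the fly, the sparrow | the east bank: the moth, the spider]
6. Farmer goes back to the west bank alone.  [the west bank: the beetle, the cricket, the fly, the sparrow | the east bank: the moth, the spider]
7. Farmer goes to the east bank with the sparrow.  [the west bank: the beetle, the cricket, the fly | the east bank: the moth, the sparrow, the spider]
8. Farmer goes back to the west bank alone.  [the west bank: the beetle, the cricket, the fly | the east bank: the moth, the sparrow, the spider]
9. Farmer goes to the east bank with the fly.  [the west bank: the beetle, the cricket | the east bank: the fly, the moth, the sparrow, the spider]
10. Farmer goes back to the west bank alone.  [the west bank: the beetle, the cricket | the east bank: the fly, the moth, the sparrow, the spider]
11. Farmer goes to the east bank with the cricket.  [the west bank: the beetle | the east bank: the cricket, the fly, the moth, the sparrow, the spider]
12. Farmer goes back to the west bank alone.  [the west bank: the beetle | the east bank: the cricket, the fly, the moth, the sparrow, the spider]
13. Farmer goes to the east bank with the beetle.  [the west bank: — | the east bank: the beetle, the cricket, the fly, the moth, the sparrow, the spider]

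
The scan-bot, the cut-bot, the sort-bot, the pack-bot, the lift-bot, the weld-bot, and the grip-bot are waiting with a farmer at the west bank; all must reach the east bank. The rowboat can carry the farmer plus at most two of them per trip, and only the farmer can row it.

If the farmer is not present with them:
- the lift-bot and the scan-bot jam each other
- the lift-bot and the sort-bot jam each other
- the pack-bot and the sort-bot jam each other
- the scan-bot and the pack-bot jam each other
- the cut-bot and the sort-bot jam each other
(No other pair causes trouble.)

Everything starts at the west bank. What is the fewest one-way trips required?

9

Counting alone: the farmer can take at most 2 across per trip to the east bank, so moving all 7 needs at least 4 loaded trips out, with a return between consecutive ones — at least 7 crossings.
The safety rule pushes this higher. Following every safe sequence of crossings, the most of the 7 that can be at the east bank as the rowboat arrives there on crossing 7 is 6 — never all 7.
So no plan with fewer than 9 crossings exists, and this one achieves 9:
1. Farmer goes to the east bank with the scan-bot and the sort-bot.  [the west bank: the cut-bot, the grip-bot, the lift-bot, the pack-bot, the weld-bot | the east bank: the scan-bot, the sort-bot]
2. Farmer goes back to the west bank alone.  [the west bank: the cut-bot, the grip-bot, the lift-bot, the pack-bot, the weld-bot | the east bank: the scan-bot, the sort-bot]
3. Farmer goes to the east bank with the cut-bot.  [the west bank: the grip-bot, the lift-bot, the pack-bot, the weld-bot | the east bank: the cut-bot, the scan-bot, the sort-bot]
4. Farmer goes back to the west bank with the sort-bot.  [the west bank: the grip-bot, the lift-bot, the pack-bot, the sort-bot, the weld-bot | the east bank: the cut-bot, the scan-bot]
5. Farmer goes to the east bank with the lift-bot and the pack-bot.  [the west bank: the grip-bot, the sort-bot, the weld-bot | the east bank: the cut-bot, the lift-bot, the pack-bot, the scan-bot]
6. Farmer goes back to the west bank with the scan-bot.  [the west bank: the grip-bot, the scan-bot, the sort-bot, the weld-bot | the east bank: the cut-bot, the lift-bot, the pack-bot]
7. Farmer goes to the east bank with the grip-bot and the weld-bot.  [the west bank: the scan-bot, the sort-bot | the east bank: the cut-bot, the grip-bot, the lift-bot, the pack-bot, the weld-bot]
8. Farmer goes back to the west bank alone.  [the west bank: the scan-bot, the sort-bot | the east bank: the cut-bot, the grip-bot, the lift-bot, the pack-bot, the weld-bot]
9. Farmer goes to the east bank with the scan-bot and the sort-bot.  [the west bank: — | the east bank: the cut-bot, the grip-bot, the lift-bot, the pack-bot, the scan-bot, the sort-bot, the weld-bot]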